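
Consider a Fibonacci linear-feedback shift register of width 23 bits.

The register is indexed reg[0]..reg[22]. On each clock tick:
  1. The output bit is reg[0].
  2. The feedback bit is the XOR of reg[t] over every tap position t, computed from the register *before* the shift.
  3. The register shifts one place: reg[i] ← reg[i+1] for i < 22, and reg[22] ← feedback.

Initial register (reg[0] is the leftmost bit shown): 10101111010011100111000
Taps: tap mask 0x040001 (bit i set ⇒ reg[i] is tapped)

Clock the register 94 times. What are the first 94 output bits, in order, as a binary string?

1010111101001110011100001101100001011110000100010011100101110111100111101000011011011001111100

k : reg_k → out_k, fb_k
0: 10101111010011100111000 → 1, fb=0
1: 01011110100111001110000 → 0, fb=1
2: 10111101001110011100001 → 1, fb=1
3: 01111010011100111000011 → 0, fb=0
4: 11110100111001110000110 → 1, fb=1
5: 11101001110011100001101 → 1, fb=1
6: 11010011100111000011011 → 1, fb=0
7: 10100111001110000110110 → 1, fb=0
8: 01001110011100001101100 → 0, fb=0
9: 10011100111000011011000 → 1, fb=0
10: 00111001110000110110000 → 0, fb=1
11: 01110011100001101100001 → 0, fb=0
12: 11100111000011011000010 → 1, fb=1
13: 11001110000110110000101 → 1, fb=1
14: 10011100001101100001011 → 1, fb=1
15: 00111000011011000010111 → 0, fb=1
16: 01110000110110000101111 → 0, fb=0
17: 11100001101100001011110 → 1, fb=0
18: 11000011011000010111100 → 1, fb=0
19: 10000110110000101111000 → 1, fb=0
20: 00001101100001011110000 → 0, fb=1
21: 00011011000010111100001 → 0, fb=0
22: 00110110000101111000010 → 0, fb=0
23: 01101100001011110000100 → 0, fb=0
24: 11011000010111100001000 → 1, fb=1
25: 10110000101111000010001 → 1, fb=0
26: 01100001011110000100010 → 0, fb=0
27: 11000010111100001000100 → 1, fb=1
28: 10000101111000010001001 → 1, fb=1
29: 00001011110000100010011 → 0, fb=1
30: 00010111100001000100111 → 0, fb=0
31: 00101111000010001001110 → 0, fb=0
32: 01011110000100010011100 → 0, fb=1
33: 10111100001000100111001 → 1, fb=0
34: 01111000010001001110010 → 0, fb=1
35: 11110000100010011100101 → 1, fb=1
36: 11100001000100111001011 → 1, fb=1
37: 11000010001001110010111 → 1, fb=0
38: 10000100010011100101110 → 1, fb=1
39: 00001000100111001011101 → 0, fb=1
40: 00010001001110010111011 → 0, fb=1
41: 00100010011100101110111 → 0, fb=1
42: 01000100111001011101111 → 0, fb=0
43: 10001001110010111011110 → 1, fb=0
44: 00010011100101110111100 → 0, fb=1
45: 00100111001011101111001 → 0, fb=1
46: 01001110010111011110011 → 0, fb=1
47: 10011100101110111100111 → 1, fb=1
48: 00111001011101111001111 → 0, fb=0
49: 01110010111011110011110 → 0, fb=1
50: 11100101110111100111101 → 1, fb=0
51: 11001011101111001111010 → 1, fb=0
52: 10010111011110011110100 → 1, fb=0
53: 00101110111100111101000 → 0, fb=0
54: 01011101111001111010000 → 0, fb=1
55: 10111011110011110100001 → 1, fb=1
56: 01110111100111101000011 → 0, fb=0
57: 11101111001111010000110 → 1, fb=1
58: 11011110011110100001101 → 1, fb=1
59: 10111100111101000011011 → 1, fb=0
60: 01111001111010000110110 → 0, fb=1
61: 11110011110100001101101 → 1, fb=1
62: 11100111101000011011011 → 1, fb=0
63: 11001111010000110110110 → 1, fb=0
64: 10011110100001101101100 → 1, fb=1
65: 00111101000011011011001 → 0, fb=1
66: 01111010000110110110011 → 0, fb=1
67: 11110100001101101100111 → 1, fb=1
68: 11101000011011011001111 → 1, fb=1
69: 11010000110110110011111 → 1, fb=0
70: 10100001101101100111110 → 1, fb=0
71: 01000011011011001111100 → 0, fb=1
72: 10000110110110011111001 → 1, fb=0
73: 00001101101100111110010 → 0, fb=1
74: 00011011011001111100101 → 0, fb=0
75: 00110110110011111001010 → 0, fb=0
76: 01101101100111110010100 → 0, fb=1
77: 11011011001111100101001 → 1, fb=1
78: 10110110011111001010011 → 1, fb=0
79: 01101100111110010100110 → 0, fb=0
80: 11011001111100101001100 → 1, fb=1
81: 10110011111001010011001 → 1, fb=0
82: 01100111110010100110010 → 0, fb=1
83: 11001111100101001100101 → 1, fb=1
84: 10011111001010011001011 → 1, fb=1
85: 00111110010100110010111 → 0, fb=1
86: 01111100101001100101111 → 0, fb=0
87: 11111001010011001011110 → 1, fb=0
88: 11110010100110010111100 → 1, fb=0
89: 11100101001100101111000 → 1, fb=0
90: 11001010011001011110000 → 1, fb=0
91: 10010100110010111100000 → 1, fb=1
92: 00101001100101111000001 → 0, fb=0
93: 01010011001011110000010 → 0, fb=0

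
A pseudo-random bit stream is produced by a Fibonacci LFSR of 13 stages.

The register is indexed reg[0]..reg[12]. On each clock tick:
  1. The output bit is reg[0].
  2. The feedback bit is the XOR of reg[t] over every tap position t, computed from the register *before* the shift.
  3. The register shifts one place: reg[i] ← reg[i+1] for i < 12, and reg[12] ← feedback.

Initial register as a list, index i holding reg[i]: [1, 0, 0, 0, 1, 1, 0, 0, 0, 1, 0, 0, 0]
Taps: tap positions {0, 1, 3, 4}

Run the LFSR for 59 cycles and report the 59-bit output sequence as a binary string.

tick  register→output (feedback)
  0  1000110001000→1 (0)
  1  0001100010000→0 (0)
  2  0011000100000→0 (1)
  3  0110001000001→0 (1)
  4  1100010000011→1 (0)
  5  1000100000110→1 (0)
  6  0001000001100→0 (1)
  7  0010000011001→0 (0)
  8  0100000110010→0 (1)
  9  1000001100101→1 (1)
 10  0000011001011→0 (0)
 11  0000110010110→0 (1)
 12  0001100101101→0 (0)
 13  0011001011010→0 (1)
 14  0110010110101→0 (1)
 15  1100101101011→1 (1)
 16  1001011010111→1 (0)
 17  0010110101110→0 (1)
 18  0101101011101→0 (1)
 19  1011010111011→1 (0)
 20  0110101110110→0 (0)
 21  1101011101100→1 (1)
 22  1010111011001→1 (0)
 23  0101110110010→0 (1)
 24  1011101100101→1 (1)
 25  0111011001011→0 (0)
 26  1110110010110→1 (1)
 27  1101100101101→1 (0)
 28  1011001011010→1 (0)
 29  0110010110100→0 (1)
 30  1100101101001→1 (1)
 31  1001011010011→1 (0)
 32  0010110100110→0 (1)
 33  0101101001101→0 (1)
 34  1011010011011→1 (0)
 35  0110100110110→0 (0)
 36  1101001101100→1 (1)
 37  1010011011001→1 (1)
 38  0100110110011→0 (0)
 39  1001101100110→1 (1)
 40  0011011001101→0 (1)
 41  0110110011011→0 (0)
 42  1101100110110→1 (0)
 43  1011001101100→1 (0)
 44  0110011011000→0 (1)
 45  1100110110001→1 (1)
 46  1001101100011→1 (1)
 47  0011011000111→0 (1)
 48  0110110001111→0 (0)
 49  1101100011110→1 (0)
 50  1011000111100→1 (0)
 51  0110001111000→0 (1)
 52  1100011110001→1 (0)
 53  1000111100010→1 (0)
 54  0001111000100→0 (0)
 55  0011110001000→0 (0)
 56  0111100010000→0 (1)
 57  1111000100001→1 (1)
 58  1110001000011→1 (0)

10001100010000011001011010111011001011010011011001101100011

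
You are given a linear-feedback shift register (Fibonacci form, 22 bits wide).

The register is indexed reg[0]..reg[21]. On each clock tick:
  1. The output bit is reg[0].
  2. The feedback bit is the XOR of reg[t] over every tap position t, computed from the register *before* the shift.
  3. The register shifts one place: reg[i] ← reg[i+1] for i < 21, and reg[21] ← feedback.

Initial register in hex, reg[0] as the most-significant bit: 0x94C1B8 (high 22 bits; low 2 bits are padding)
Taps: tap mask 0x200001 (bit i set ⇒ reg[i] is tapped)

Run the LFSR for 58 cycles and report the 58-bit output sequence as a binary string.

step | reg (before) | out | fb
   0 | 1001010011000001101110 | 1 | 1
   1 | 0010100110000011011101 | 0 | 1
   2 | 0101001100000110111011 | 0 | 1
   3 | 1010011000001101110111 | 1 | 0
   4 | 0100110000011011101110 | 0 | 0
   5 | 1001100000110111011100 | 1 | 1
   6 | 0011000001101110111001 | 0 | 1
   7 | 0110000011011101110011 | 0 | 1
   8 | 1100000110111011100111 | 1 | 0
   9 | 1000001101110111001110 | 1 | 1
  10 | 0000011011101110011101 | 0 | 1
  11 | 0000110111011100111011 | 0 | 1
  12 | 0001101110111001110111 | 0 | 1
  13 | 0011011101110011101111 | 0 | 1
  14 | 0110111011100111011111 | 0 | 1
  15 | 1101110111001110111111 | 1 | 0
  16 | 1011101110011101111110 | 1 | 1
  17 | 0111011100111011111101 | 0 | 1
  18 | 1110111001110111111011 | 1 | 0
  19 | 1101110011101111110110 | 1 | 1
  20 | 1011100111011111101101 | 1 | 0
  21 | 0111001110111111011010 | 0 | 0
  22 | 1110011101111110110100 | 1 | 1
  23 | 1100111011111101101001 | 1 | 0
  24 | 1001110111111011010010 | 1 | 1
  25 | 0011101111110110100101 | 0 | 1
  26 | 0111011111101101001011 | 0 | 1
  27 | 1110111111011010010111 | 1 | 0
  28 | 1101111110110100101110 | 1 | 1
  29 | 1011111101101001011101 | 1 | 0
  30 | 0111111011010010111010 | 0 | 0
  31 | 1111110110100101110100 | 1 | 1
  32 | 1111101101001011101001 | 1 | 0
  33 | 1111011010010111010010 | 1 | 1
  34 | 1110110100101110100101 | 1 | 0
  35 | 1101101001011101001010 | 1 | 1
  36 | 1011010010111010010101 | 1 | 0
  37 | 0110100101110100101010 | 0 | 0
  38 | 1101001011101001010100 | 1 | 1
  39 | 1010010111010010101001 | 1 | 0
  40 | 0100101110100101010010 | 0 | 0
  41 | 1001011101001010100100 | 1 | 1
  42 | 0010111010010101001001 | 0 | 1
  43 | 0101110100101010010011 | 0 | 1
  44 | 1011101001010100100111 | 1 | 0
  45 | 0111010010101001001110 | 0 | 0
  46 | 1110100101010010011100 | 1 | 1
  47 | 1101001010100100111001 | 1 | 0
  48 | 1010010101001001110010 | 1 | 1
  49 | 0100101010010011100101 | 0 | 1
  50 | 1001010100100111001011 | 1 | 0
  51 | 0010101001001110010110 | 0 | 0
  52 | 0101010010011100101100 | 0 | 0
  53 | 1010100100111001011000 | 1 | 1
  54 | 0101001001110010110001 | 0 | 1
  55 | 1010010011100101100011 | 1 | 0
  56 | 0100100111001011000110 | 0 | 0
  57 | 1001001110010110001100 | 1 | 1

1001010011000001101110111001110111111011010010111010010101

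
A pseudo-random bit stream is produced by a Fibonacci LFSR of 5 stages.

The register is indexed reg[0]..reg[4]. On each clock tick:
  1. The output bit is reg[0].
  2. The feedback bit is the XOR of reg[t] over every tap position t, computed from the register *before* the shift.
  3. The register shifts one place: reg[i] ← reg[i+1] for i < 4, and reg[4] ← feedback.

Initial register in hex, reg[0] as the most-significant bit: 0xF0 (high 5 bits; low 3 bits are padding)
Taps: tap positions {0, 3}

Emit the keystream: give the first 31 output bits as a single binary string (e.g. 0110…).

1111001101001000010101110110001

k : reg_k → out_k, fb_k
0: 11110 → 1, fb=0
1: 11100 → 1, fb=1
2: 11001 → 1, fb=1
3: 10011 → 1, fb=0
4: 00110 → 0, fb=1
5: 01101 → 0, fb=0
6: 11010 → 1, fb=0
7: 10100 → 1, fb=1
8: 01001 → 0, fb=0
9: 10010 → 1, fb=0
10: 00100 → 0, fb=0
11: 01000 → 0, fb=0
12: 10000 → 1, fb=1
13: 00001 → 0, fb=0
14: 00010 → 0, fb=1
15: 00101 → 0, fb=0
16: 01010 → 0, fb=1
17: 10101 → 1, fb=1
18: 01011 → 0, fb=1
19: 10111 → 1, fb=0
20: 01110 → 0, fb=1
21: 11101 → 1, fb=1
22: 11011 → 1, fb=0
23: 10110 → 1, fb=0
24: 01100 → 0, fb=0
25: 11000 → 1, fb=1
26: 10001 → 1, fb=1
27: 00011 → 0, fb=1
28: 00111 → 0, fb=1
29: 01111 → 0, fb=1
30: 11111 → 1, fb=0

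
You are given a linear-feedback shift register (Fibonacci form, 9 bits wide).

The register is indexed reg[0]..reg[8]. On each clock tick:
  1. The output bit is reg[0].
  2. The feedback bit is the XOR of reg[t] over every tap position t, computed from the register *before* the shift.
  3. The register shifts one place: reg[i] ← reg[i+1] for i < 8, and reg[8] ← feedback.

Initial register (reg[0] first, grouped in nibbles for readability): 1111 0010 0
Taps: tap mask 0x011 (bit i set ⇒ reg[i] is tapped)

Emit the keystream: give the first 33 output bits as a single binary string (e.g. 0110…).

step | reg (before) | out | fb
   0 | 111100100 | 1 | 1
   1 | 111001001 | 1 | 1
   2 | 110010011 | 1 | 0
   3 | 100100110 | 1 | 1
   4 | 001001101 | 0 | 0
   5 | 010011010 | 0 | 1
   6 | 100110101 | 1 | 0
   7 | 001101010 | 0 | 0
   8 | 011010100 | 0 | 1
   9 | 110101001 | 1 | 1
  10 | 101010011 | 1 | 0
  11 | 010100110 | 0 | 0
  12 | 101001100 | 1 | 1
  13 | 010011001 | 0 | 1
  14 | 100110011 | 1 | 0
  15 | 001100110 | 0 | 0
  16 | 011001100 | 0 | 0
  17 | 110011000 | 1 | 0
  18 | 100110000 | 1 | 0
  19 | 001100000 | 0 | 0
  20 | 011000000 | 0 | 0
  21 | 110000000 | 1 | 1
  22 | 100000001 | 1 | 1
  23 | 000000011 | 0 | 0
  24 | 000000110 | 0 | 0
  25 | 000001100 | 0 | 0
  26 | 000011000 | 0 | 1
  27 | 000110001 | 0 | 1
  28 | 001100011 | 0 | 0
  29 | 011000110 | 0 | 0
  30 | 110001100 | 1 | 1
  31 | 100011001 | 1 | 0
  32 | 000110010 | 0 | 1

111100100110101001100110000000110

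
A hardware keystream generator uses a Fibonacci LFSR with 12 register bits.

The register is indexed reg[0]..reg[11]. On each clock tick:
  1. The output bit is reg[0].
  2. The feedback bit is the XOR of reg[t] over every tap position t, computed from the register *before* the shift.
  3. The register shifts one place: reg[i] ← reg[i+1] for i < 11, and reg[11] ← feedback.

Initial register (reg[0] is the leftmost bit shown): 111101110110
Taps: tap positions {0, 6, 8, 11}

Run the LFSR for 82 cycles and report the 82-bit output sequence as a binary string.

1111011101100111000100100001000001000111101111100100010011010011110101011101101011

tick  register→output (feedback)
  0  111101110110→1 (0)
  1  111011101100→1 (1)
  2  110111011001→1 (1)
  3  101110110011→1 (1)
  4  011101100111→0 (0)
  5  111011001110→1 (0)
  6  110110011100→1 (0)
  7  101100111000→1 (1)
  8  011001110001→0 (0)
  9  110011100010→1 (0)
 10  100111000100→1 (1)
 11  001110001001→0 (0)
 12  011100010010→0 (0)
 13  111000100100→1 (0)
 14  110001001000→1 (0)
 15  100010010000→1 (1)
 16  000100100001→0 (0)
 17  001001000010→0 (0)
 18  010010000100→0 (0)
 19  100100001000→1 (0)
 20  001000010000→0 (0)
 21  010000100000→0 (1)
 22  100001000001→1 (0)
 23  000010000010→0 (0)
 24  000100000100→0 (0)
 25  001000001000→0 (1)
 26  010000010001→0 (1)
 27  100000100011→1 (1)
 28  000001000111→0 (1)
 29  000010001111→0 (0)
 30  000100011110→0 (1)
 31  001000111101→0 (1)
 32  010001111011→0 (1)
 33  100011110111→1 (1)
 34  000111101111→0 (1)
 35  001111011111→0 (0)
 36  011110111110→0 (0)
 37  111101111100→1 (1)
 38  111011111001→1 (0)
 39  110111110010→1 (0)
 40  101111100100→1 (0)
 41  011111001000→0 (1)
 42  111110010001→1 (0)
 43  111100100010→1 (0)
 44  111001000100→1 (1)
 45  110010001001→1 (1)
 46  100100010011→1 (0)
 47  001000100110→0 (1)
 48  010001001101→0 (0)
 49  100010011010→1 (0)
 50  000100110100→0 (1)
 51  001001101001→0 (1)
 52  010011010011→0 (1)
 53  100110100111→1 (1)
 54  001101001111→0 (0)
 55  011010011110→0 (1)
 56  110100111101→1 (0)
 57  101001111010→1 (1)
 58  010011110101→0 (0)
 59  100111101010→1 (1)
 60  001111010101→0 (1)
 61  011110101011→0 (1)
 62  111101010111→1 (0)
 63  111010101110→1 (1)
 64  110101011101→1 (1)
 65  101010111011→1 (0)
 66  010101110110→0 (1)
 67  101011101101→1 (0)
 68  010111011010→0 (1)
 69  101110110101→1 (1)
 70  011101101011→0 (1)
 71  111011010111→1 (0)
 72  110110101110→1 (1)
 73  101101011101→1 (1)
 74  011010111011→0 (1)
 75  110101110111→1 (1)
 76  101011101111→1 (0)
 77  010111011110→0 (1)
 78  101110111101→1 (0)
 79  011101111010→0 (0)
 80  111011110100→1 (0)
 81  110111101000→1 (1)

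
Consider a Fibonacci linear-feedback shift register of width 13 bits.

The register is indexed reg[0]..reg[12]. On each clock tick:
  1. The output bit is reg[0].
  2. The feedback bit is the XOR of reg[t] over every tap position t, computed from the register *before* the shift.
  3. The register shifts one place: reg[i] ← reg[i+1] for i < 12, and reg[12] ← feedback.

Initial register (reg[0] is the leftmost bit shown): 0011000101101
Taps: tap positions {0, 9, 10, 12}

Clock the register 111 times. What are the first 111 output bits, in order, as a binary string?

step | reg (before) | out | fb
   0 | 0011000101101 | 0 | 1
   1 | 0110001011011 | 0 | 0
   2 | 1100010110110 | 1 | 0
   3 | 1000101101100 | 1 | 1
   4 | 0001011011001 | 0 | 0
   5 | 0010110110010 | 0 | 0
   6 | 0101101100100 | 0 | 1
   7 | 1011011001001 | 1 | 1
   8 | 0110110010011 | 0 | 1
   9 | 1101100100111 | 1 | 1
  10 | 1011001001111 | 1 | 0
  11 | 0110010011110 | 0 | 0
  12 | 1100100111100 | 1 | 1
  13 | 1001001111001 | 1 | 1
  14 | 0010011110011 | 0 | 1
  15 | 0100111100111 | 0 | 0
  16 | 1001111001110 | 1 | 1
  17 | 0011110011101 | 0 | 1
  18 | 0111100111011 | 0 | 0
  19 | 1111001110110 | 1 | 0
  20 | 1110011101100 | 1 | 1
  21 | 1100111011001 | 1 | 1
  22 | 1001110110011 | 1 | 0
  23 | 0011101100110 | 0 | 1
  24 | 0111011001101 | 0 | 1
  25 | 1110110011011 | 1 | 1
  26 | 1101100110111 | 1 | 1
  27 | 1011001101111 | 1 | 0
  28 | 0110011011110 | 0 | 0
  29 | 1100110111100 | 1 | 1
  30 | 1001101111001 | 1 | 1
  31 | 0011011110011 | 0 | 1
  32 | 0110111100111 | 0 | 0
  33 | 1101111001110 | 1 | 1
  34 | 1011110011101 | 1 | 0
  35 | 0111100111010 | 0 | 1
  36 | 1111001110101 | 1 | 1
  37 | 1110011101011 | 1 | 1
  38 | 1100111010111 | 1 | 1
  39 | 1001110101111 | 1 | 0
  40 | 0011101011110 | 0 | 0
  41 | 0111010111100 | 0 | 0
  42 | 1110101111000 | 1 | 0
  43 | 1101011110000 | 1 | 1
  44 | 1010111100001 | 1 | 0
  45 | 0101111000010 | 0 | 0
  46 | 1011110000100 | 1 | 0
  47 | 0111100001000 | 0 | 1
  48 | 1111000010001 | 1 | 0
  49 | 1110000100010 | 1 | 1
  50 | 1100001000101 | 1 | 1
  51 | 1000010001011 | 1 | 1
  52 | 0000100010111 | 0 | 0
  53 | 0001000101110 | 0 | 0
  54 | 0010001011100 | 0 | 0
  55 | 0100010111000 | 0 | 1
  56 | 1000101110001 | 1 | 0
  57 | 0001011100010 | 0 | 0
  58 | 0010111000100 | 0 | 1
  59 | 0101110001001 | 0 | 0
  60 | 1011100010010 | 1 | 1
  61 | 0111000100101 | 0 | 0
  62 | 1110001001010 | 1 | 0
  63 | 1100010010100 | 1 | 0
  64 | 1000100101000 | 1 | 0
  65 | 0001001010000 | 0 | 0
  66 | 0010010100000 | 0 | 0
  67 | 0100101000000 | 0 | 0
  68 | 1001010000000 | 1 | 1
  69 | 0010100000001 | 0 | 1
  70 | 0101000000011 | 0 | 1
  71 | 1010000000111 | 1 | 1
  72 | 0100000001111 | 0 | 1
  73 | 1000000011111 | 1 | 0
  74 | 0000000111110 | 0 | 0
  75 | 0000001111100 | 0 | 0
  76 | 0000011111000 | 0 | 1
  77 | 0000111110001 | 0 | 1
  78 | 0001111100011 | 0 | 1
  79 | 0011111000111 | 0 | 0
  80 | 0111110001110 | 0 | 0
  81 | 1111100011100 | 1 | 1
  82 | 1111000111001 | 1 | 1
  83 | 1110001110011 | 1 | 0
  84 | 1100011100110 | 1 | 0
  85 | 1000111001100 | 1 | 1
  86 | 0001110011001 | 0 | 0
  87 | 0011100110010 | 0 | 0
  88 | 0111001100100 | 0 | 1
  89 | 1110011001001 | 1 | 1
  90 | 1100110010011 | 1 | 0
  91 | 1001100100110 | 1 | 0
  92 | 0011001001100 | 0 | 0
  93 | 0110010011000 | 0 | 1
  94 | 1100100110001 | 1 | 0
  95 | 1001001100010 | 1 | 1
  96 | 0010011000101 | 0 | 0
  97 | 0100110001010 | 0 | 1
  98 | 1001100010101 | 1 | 1
  99 | 0011000101011 | 0 | 0
 100 | 0110001010110 | 0 | 1
 101 | 1100010101101 | 1 | 0
 102 | 1000101011010 | 1 | 0
 103 | 0001010110100 | 0 | 1
 104 | 0010101101001 | 0 | 0
 105 | 0101011010010 | 0 | 0
 106 | 1010110100100 | 1 | 0
 107 | 0101101001000 | 0 | 1
 108 | 1011010010001 | 1 | 0
 109 | 0110100100010 | 0 | 0
 110 | 1101001000100 | 1 | 0

001100010110110010011110011101100110111100111010111100001000101110001001010000000111110001110011001001100010101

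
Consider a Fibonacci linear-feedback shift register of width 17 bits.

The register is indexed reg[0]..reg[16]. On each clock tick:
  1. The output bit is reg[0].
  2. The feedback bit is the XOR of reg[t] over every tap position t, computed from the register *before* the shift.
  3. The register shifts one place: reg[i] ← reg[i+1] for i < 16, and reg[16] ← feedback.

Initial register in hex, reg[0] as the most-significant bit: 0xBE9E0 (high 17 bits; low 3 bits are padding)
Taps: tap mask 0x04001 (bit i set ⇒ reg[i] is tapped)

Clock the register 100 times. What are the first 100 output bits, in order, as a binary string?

1011111010011110000111001101010110111001010000101000110100000001011010111111111101011110001110001011

k : reg_k → out_k, fb_k
0: 10111110100111100 → 1, fb=0
1: 01111101001111000 → 0, fb=0
2: 11111010011110000 → 1, fb=1
3: 11110100111100001 → 1, fb=1
4: 11101001111000011 → 1, fb=1
5: 11010011110000111 → 1, fb=0
6: 10100111100001110 → 1, fb=0
7: 01001111000011100 → 0, fb=1
8: 10011110000111001 → 1, fb=1
9: 00111100001110011 → 0, fb=0
10: 01111000011100110 → 0, fb=1
11: 11110000111001101 → 1, fb=0
12: 11100001110011010 → 1, fb=1
13: 11000011100110101 → 1, fb=0
14: 10000111001101010 → 1, fb=1
15: 00001110011010101 → 0, fb=1
16: 00011100110101011 → 0, fb=0
17: 00111001101010110 → 0, fb=1
18: 01110011010101101 → 0, fb=1
19: 11100110101011011 → 1, fb=1
20: 11001101010110111 → 1, fb=0
21: 10011010101101110 → 1, fb=0
22: 00110101011011100 → 0, fb=1
23: 01101010110111001 → 0, fb=0
24: 11010101101110010 → 1, fb=1
25: 10101011011100101 → 1, fb=0
26: 01010110111001010 → 0, fb=0
27: 10101101110010100 → 1, fb=0
28: 01011011100101000 → 0, fb=0
29: 10110111001010000 → 1, fb=1
30: 01101110010100001 → 0, fb=0
31: 11011100101000010 → 1, fb=1
32: 10111001010000101 → 1, fb=0
33: 01110010100001010 → 0, fb=0
34: 11100101000010100 → 1, fb=0
35: 11001010000101000 → 1, fb=1
36: 10010100001010001 → 1, fb=1
37: 00101000010100011 → 0, fb=0
38: 01010000101000110 → 0, fb=1
39: 10100001010001101 → 1, fb=0
40: 01000010100011010 → 0, fb=0
41: 10000101000110100 → 1, fb=0
42: 00001010001101000 → 0, fb=0
43: 00010100011010000 → 0, fb=0
44: 00101000110100000 → 0, fb=0
45: 01010001101000000 → 0, fb=0
46: 10100011010000000 → 1, fb=1
47: 01000110100000001 → 0, fb=0
48: 10001101000000010 → 1, fb=1
49: 00011010000000101 → 0, fb=1
50: 00110100000001011 → 0, fb=0
51: 01101000000010110 → 0, fb=1
52: 11010000000101101 → 1, fb=0
53: 10100000001011010 → 1, fb=1
54: 01000000010110101 → 0, fb=1
55: 10000000101101011 → 1, fb=1
56: 00000001011010111 → 0, fb=1
57: 00000010110101111 → 0, fb=1
58: 00000101101011111 → 0, fb=1
59: 00001011010111111 → 0, fb=1
60: 00010110101111111 → 0, fb=1
61: 00101101011111111 → 0, fb=1
62: 01011010111111111 → 0, fb=1
63: 10110101111111111 → 1, fb=0
64: 01101011111111110 → 0, fb=1
65: 11010111111111101 → 1, fb=0
66: 10101111111111010 → 1, fb=1
67: 01011111111110101 → 0, fb=1
68: 10111111111101011 → 1, fb=1
69: 01111111111010111 → 0, fb=1
70: 11111111110101111 → 1, fb=0
71: 11111111101011110 → 1, fb=0
72: 11111111010111100 → 1, fb=0
73: 11111110101111000 → 1, fb=1
74: 11111101011110001 → 1, fb=1
75: 11111010111100011 → 1, fb=1
76: 11110101111000111 → 1, fb=0
77: 11101011110001110 → 1, fb=0
78: 11010111100011100 → 1, fb=0
79: 10101111000111000 → 1, fb=1
80: 01011110001110001 → 0, fb=0
81: 10111100011100010 → 1, fb=1
82: 01111000111000101 → 0, fb=1
83: 11110001110001011 → 1, fb=1
84: 11100011100010111 → 1, fb=0
85: 11000111000101110 → 1, fb=0
86: 10001110001011100 → 1, fb=0
87: 00011100010111000 → 0, fb=0
88: 00111000101110000 → 0, fb=0
89: 01110001011100000 → 0, fb=0
90: 11100010111000000 → 1, fb=1
91: 11000101110000001 → 1, fb=1
92: 10001011100000011 → 1, fb=1
93: 00010111000000111 → 0, fb=1
94: 00101110000001111 → 0, fb=1
95: 01011100000011111 → 0, fb=1
96: 10111000000111111 → 1, fb=0
97: 01110000001111110 → 0, fb=1
98: 11100000011111101 → 1, fb=0
99: 11000000111111010 → 1, fb=1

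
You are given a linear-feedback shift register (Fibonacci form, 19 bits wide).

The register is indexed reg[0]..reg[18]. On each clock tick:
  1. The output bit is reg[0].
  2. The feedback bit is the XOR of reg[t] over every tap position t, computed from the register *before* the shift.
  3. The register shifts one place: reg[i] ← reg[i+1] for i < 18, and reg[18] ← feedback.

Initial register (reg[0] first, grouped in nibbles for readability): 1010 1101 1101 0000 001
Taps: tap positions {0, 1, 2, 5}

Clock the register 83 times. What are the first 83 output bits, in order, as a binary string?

10101101110100000011111101100110111010100001110110111010101111001110111001010101011

tick  register→output (feedback)
  0  1010110111010000001→1 (1)
  1  0101101110100000011→0 (1)
  2  1011011101000000111→1 (1)
  3  0110111010000001111→0 (1)
  4  1101110100000011111→1 (1)
  5  1011101000000111111→1 (0)
  6  0111010000001111110→0 (1)
  7  1110100000011111101→1 (1)
  8  1101000000111111011→1 (0)
  9  1010000001111110110→1 (0)
 10  0100000011111101100→0 (1)
 11  1000000111111011001→1 (1)
 12  0000001111110110011→0 (0)
 13  0000011111101100110→0 (1)
 14  0000111111011001101→0 (1)
 15  0001111110110011011→0 (1)
 16  0011111101100110111→0 (0)
 17  0111111011001101110→0 (1)
 18  1111110110011011101→1 (0)
 19  1111101100110111010→1 (1)
 20  1111011001101110101→1 (0)
 21  1110110011011101010→1 (0)
 22  1101100110111010100→1 (0)
 23  1011001101110101000→1 (0)
 24  0110011011101010000→0 (1)
 25  1100110111010100001→1 (1)
 26  1001101110101000011→1 (1)
 27  0011011101010000111→0 (0)
 28  0110111010100001110→0 (1)
 29  1101110101000011101→1 (1)
 30  1011101010000111011→1 (0)
 31  0111010100001110110→0 (1)
 32  1110101000011101101→1 (1)
 33  1101010000111011011→1 (1)
 34  1010100001110110111→1 (0)
 35  0101000011101101110→0 (1)
 36  1010000111011011101→1 (0)
 37  0100001110110111010→0 (1)
 38  1000011101101110101→1 (0)
 39  0000111011011101010→0 (1)
 40  0001110110111010101→0 (1)
 41  0011101101110101011→0 (1)
 42  0111011011101010111→0 (1)
 43  1110110111010101111→1 (0)
 44  1101101110101011110→1 (0)
 45  1011011101010111100→1 (1)
 46  0110111010101111001→0 (1)
 47  1101110101011110011→1 (1)
 48  1011101010111100111→1 (0)
 49  0111010101111001110→0 (1)
 50  1110101011110011101→1 (1)
 51  1101010111100111011→1 (1)
 52  1010101111001110111→1 (0)
 53  0101011110011101110→0 (0)
 54  1010111100111011100→1 (1)
 55  0101111001110111001→0 (0)
 56  1011110011101110010→1 (1)
 57  0111100111011100101→0 (0)
 58  1111001110111001010→1 (1)
 59  1110011101110010101→1 (0)
 60  1100111011100101010→1 (1)
 61  1001110111001010101→1 (0)
 62  0011101110010101010→0 (1)
 63  0111011100101010101→0 (1)
 64  1110111001010101011→1 (0)
 65  1101110010101010110→1 (1)
 66  1011100101010101101→1 (0)
 67  0111001010101011010→0 (0)
 68  1110010101010110100→1 (0)
 69  1100101010101101000→1 (0)
 70  1001010101011010000→1 (0)
 71  0010101010110100000→0 (1)
 72  0101010101101000001→0 (0)
 73  1010101011010000010→1 (0)
 74  0101010110100000100→0 (0)
 75  1010101101000001000→1 (0)
 76  0101011010000010000→0 (0)
 77  1010110100000100000→1 (1)
 78  0101101000001000001→0 (1)
 79  1011010000010000011→1 (1)
 80  0110100000100000111→0 (0)
 81  1101000001000001110→1 (0)
 82  1010000010000011100→1 (0)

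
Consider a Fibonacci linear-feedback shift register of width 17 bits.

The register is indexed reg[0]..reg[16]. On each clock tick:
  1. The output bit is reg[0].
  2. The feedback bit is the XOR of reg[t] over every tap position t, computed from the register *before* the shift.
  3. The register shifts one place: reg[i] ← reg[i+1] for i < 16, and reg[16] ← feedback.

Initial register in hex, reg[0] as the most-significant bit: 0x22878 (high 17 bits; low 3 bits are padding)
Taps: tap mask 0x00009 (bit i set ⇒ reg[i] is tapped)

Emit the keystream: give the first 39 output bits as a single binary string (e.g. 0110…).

tick  register→output (feedback)
  0  00100010100001111→0 (0)
  1  01000101000011110→0 (0)
  2  10001010000111100→1 (1)
  3  00010100001111001→0 (1)
  4  00101000011110011→0 (0)
  5  01010000111100110→0 (1)
  6  10100001111001101→1 (1)
  7  01000011110011011→0 (0)
  8  10000111100110110→1 (1)
  9  00001111001101101→0 (0)
 10  00011110011011010→0 (1)
 11  00111100110110101→0 (1)
 12  01111001101101011→0 (1)
 13  11110011011010111→1 (0)
 14  11100110110101110→1 (1)
 15  11001101101011101→1 (1)
 16  10011011010111011→1 (0)
 17  00110110101110110→0 (1)
 18  01101101011101101→0 (0)
 19  11011010111011010→1 (0)
 20  10110101110110100→1 (0)
 21  01101011101101000→0 (0)
 22  11010111011010000→1 (0)
 23  10101110110100000→1 (1)
 24  01011101101000001→0 (1)
 25  10111011010000011→1 (0)
 26  01110110100000110→0 (1)
 27  11101101000001101→1 (1)
 28  11011010000011011→1 (0)
 29  10110100000110110→1 (0)
 30  01101000001101100→0 (0)
 31  11010000011011000→1 (0)
 32  10100000110110000→1 (1)
 33  01000001101100001→0 (0)
 34  10000011011000010→1 (1)
 35  00000110110000101→0 (0)
 36  00001101100001010→0 (0)
 37  00011011000010100→0 (1)
 38  00110110000101001→0 (1)

001000101000011110011011010111011010000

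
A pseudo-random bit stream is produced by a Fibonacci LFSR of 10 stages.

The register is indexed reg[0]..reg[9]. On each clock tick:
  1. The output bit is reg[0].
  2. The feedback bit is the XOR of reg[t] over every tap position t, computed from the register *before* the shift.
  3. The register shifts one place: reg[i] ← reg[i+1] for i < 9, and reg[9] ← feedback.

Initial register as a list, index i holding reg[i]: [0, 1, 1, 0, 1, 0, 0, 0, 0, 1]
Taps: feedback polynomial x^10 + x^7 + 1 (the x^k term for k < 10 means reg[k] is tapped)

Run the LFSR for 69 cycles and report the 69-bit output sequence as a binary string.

011010000101000000010110110111100111100010001111110110001110101101010

step | reg (before) | out | fb
   0 | 0110100001 | 0 | 0
   1 | 1101000010 | 1 | 1
   2 | 1010000101 | 1 | 0
   3 | 0100001010 | 0 | 0
   4 | 1000010100 | 1 | 0
   5 | 0000101000 | 0 | 0
   6 | 0001010000 | 0 | 0
   7 | 0010100000 | 0 | 0
   8 | 0101000000 | 0 | 0
   9 | 1010000000 | 1 | 1
  10 | 0100000001 | 0 | 0
  11 | 1000000010 | 1 | 1
  12 | 0000000101 | 0 | 1
  13 | 0000001011 | 0 | 0
  14 | 0000010110 | 0 | 1
  15 | 0000101101 | 0 | 1
  16 | 0001011011 | 0 | 0
  17 | 0010110110 | 0 | 1
  18 | 0101101101 | 0 | 1
  19 | 1011011011 | 1 | 1
  20 | 0110110111 | 0 | 1
  21 | 1101101111 | 1 | 0
  22 | 1011011110 | 1 | 0
  23 | 0110111100 | 0 | 1
  24 | 1101111001 | 1 | 1
  25 | 1011110011 | 1 | 1
  26 | 0111100111 | 0 | 1
  27 | 1111001111 | 1 | 0
  28 | 1110011110 | 1 | 0
  29 | 1100111100 | 1 | 0
  30 | 1001111000 | 1 | 1
  31 | 0011110001 | 0 | 0
  32 | 0111100010 | 0 | 0
  33 | 1111000100 | 1 | 0
  34 | 1110001000 | 1 | 1
  35 | 1100010001 | 1 | 1
  36 | 1000100011 | 1 | 1
  37 | 0001000111 | 0 | 1
  38 | 0010001111 | 0 | 1
  39 | 0100011111 | 0 | 1
  40 | 1000111111 | 1 | 0
  41 | 0001111110 | 0 | 1
  42 | 0011111101 | 0 | 1
  43 | 0111111011 | 0 | 0
  44 | 1111110110 | 1 | 0
  45 | 1111101100 | 1 | 0
  46 | 1111011000 | 1 | 1
  47 | 1110110001 | 1 | 1
  48 | 1101100011 | 1 | 1
  49 | 1011000111 | 1 | 0
  50 | 0110001110 | 0 | 1
  51 | 1100011101 | 1 | 0
  52 | 1000111010 | 1 | 1
  53 | 0001110101 | 0 | 1
  54 | 0011101011 | 0 | 0
  55 | 0111010110 | 0 | 1
  56 | 1110101101 | 1 | 0
  57 | 1101011010 | 1 | 1
  58 | 1010110101 | 1 | 0
  59 | 0101101010 | 0 | 0
  60 | 1011010100 | 1 | 0
  61 | 0110101000 | 0 | 0
  62 | 1101010000 | 1 | 1
  63 | 1010100001 | 1 | 1
  64 | 0101000011 | 0 | 0
  65 | 1010000110 | 1 | 0
  66 | 0100001100 | 0 | 1
  67 | 1000011001 | 1 | 1
  68 | 0000110011 | 0 | 0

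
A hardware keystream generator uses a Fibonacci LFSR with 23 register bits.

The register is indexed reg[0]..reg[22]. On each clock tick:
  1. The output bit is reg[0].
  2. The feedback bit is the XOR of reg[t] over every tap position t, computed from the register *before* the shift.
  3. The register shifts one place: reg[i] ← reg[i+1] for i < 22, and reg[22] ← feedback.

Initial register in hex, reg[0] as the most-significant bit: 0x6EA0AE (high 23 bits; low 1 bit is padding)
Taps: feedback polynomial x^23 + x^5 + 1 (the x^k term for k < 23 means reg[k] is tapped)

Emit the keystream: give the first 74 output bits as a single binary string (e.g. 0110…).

step | reg (before) | out | fb
   0 | 01101110101000001010111 | 0 | 1
   1 | 11011101010000010101111 | 1 | 0
   2 | 10111010100000101011110 | 1 | 1
   3 | 01110101000001010111101 | 0 | 1
   4 | 11101010000010101111011 | 1 | 1
   5 | 11010100000101011110111 | 1 | 0
   6 | 10101000001010111101110 | 1 | 1
   7 | 01010000010101111011101 | 0 | 0
   8 | 10100000101011110111010 | 1 | 1
   9 | 01000001010111101110101 | 0 | 0
  10 | 10000010101111011101010 | 1 | 1
  11 | 00000101011110111010101 | 0 | 1
  12 | 00001010111101110101011 | 0 | 0
  13 | 00010101111011101010110 | 0 | 1
  14 | 00101011110111010101101 | 0 | 0
  15 | 01010111101110101011010 | 0 | 1
  16 | 10101111011101010110101 | 1 | 0
  17 | 01011110111010101101010 | 0 | 1
  18 | 10111101110101011010101 | 1 | 0
  19 | 01111011101010110101010 | 0 | 0
  20 | 11110111010101101010100 | 1 | 0
  21 | 11101110101011010101000 | 1 | 0
  22 | 11011101010110101010000 | 1 | 0
  23 | 10111010101101010100000 | 1 | 1
  24 | 01110101011010101000001 | 0 | 1
  25 | 11101010110101010000011 | 1 | 1
  26 | 11010101101010100000111 | 1 | 0
  27 | 10101011010101000001110 | 1 | 1
  28 | 01010110101010000011101 | 0 | 1
  29 | 10101101010100000111011 | 1 | 0
  30 | 01011010101000001110110 | 0 | 0
  31 | 10110101010000011101100 | 1 | 0
  32 | 01101010100000111011000 | 0 | 0
  33 | 11010101000001110110000 | 1 | 0
  34 | 10101010000011101100000 | 1 | 1
  35 | 01010100000111011000001 | 0 | 1
  36 | 10101000001110110000011 | 1 | 1
  37 | 01010000011101100000111 | 0 | 0
  38 | 10100000111011000001110 | 1 | 1
  39 | 01000001110110000011101 | 0 | 0
  40 | 10000011101100000111010 | 1 | 1
  41 | 00000111011000001110101 | 0 | 1
  42 | 00001110110000011101011 | 0 | 1
  43 | 00011101100000111010111 | 0 | 1
  44 | 00111011000001110101111 | 0 | 0
  45 | 01110110000011101011110 | 0 | 1
  46 | 11101100000111010111101 | 1 | 0
  47 | 11011000001110101111010 | 1 | 1
  48 | 10110000011101011110101 | 1 | 1
  49 | 01100000111010111101011 | 0 | 0
  50 | 11000001110101111010110 | 1 | 1
  51 | 10000011101011110101101 | 1 | 1
  52 | 00000111010111101011011 | 0 | 1
  53 | 00001110101111010110111 | 0 | 1
  54 | 00011101011110101101111 | 0 | 1
  55 | 00111010111101011011111 | 0 | 0
  56 | 01110101111010110111110 | 0 | 1
  57 | 11101011110101101111101 | 1 | 1
  58 | 11010111101011011111011 | 1 | 0
  59 | 10101111010110111110110 | 1 | 0
  60 | 01011110101101111101100 | 0 | 1
  61 | 10111101011011111011001 | 1 | 0
  62 | 01111010110111110110010 | 0 | 0
  63 | 11110101101111101100100 | 1 | 0
  64 | 11101011011111011001000 | 1 | 1
  65 | 11010110111110110010001 | 1 | 0
  66 | 10101101111101100100010 | 1 | 0
  67 | 01011011111011001000100 | 0 | 0
  68 | 10110111110110010001000 | 1 | 0
  69 | 01101111101100100010000 | 0 | 1
  70 | 11011111011001000100001 | 1 | 0
  71 | 10111110110010001000010 | 1 | 0
  72 | 01111101100100010000100 | 0 | 1
  73 | 11111011001000100001001 | 1 | 1

01101110101000001010111101110101011010101000001110110000011101011110101101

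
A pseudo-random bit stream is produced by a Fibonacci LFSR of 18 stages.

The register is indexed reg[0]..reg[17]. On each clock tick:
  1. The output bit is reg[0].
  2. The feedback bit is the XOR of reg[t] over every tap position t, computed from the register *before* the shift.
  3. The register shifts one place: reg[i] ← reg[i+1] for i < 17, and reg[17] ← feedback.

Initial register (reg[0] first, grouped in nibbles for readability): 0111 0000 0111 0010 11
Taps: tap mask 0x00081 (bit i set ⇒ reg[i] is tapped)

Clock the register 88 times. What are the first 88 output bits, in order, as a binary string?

k : reg_k → out_k, fb_k
0: 011100000111001011 → 0, fb=0
1: 111000001110010110 → 1, fb=1
2: 110000011100101101 → 1, fb=0
3: 100000111001011010 → 1, fb=0
4: 000001110010110100 → 0, fb=1
5: 000011100101101001 → 0, fb=0
6: 000111001011010010 → 0, fb=0
7: 001110010110100100 → 0, fb=1
8: 011100101101001001 → 0, fb=0
9: 111001011010010010 → 1, fb=0
10: 110010110100100100 → 1, fb=0
11: 100101101001001000 → 1, fb=1
12: 001011010010010001 → 0, fb=1
13: 010110100100100011 → 0, fb=0
14: 101101001001000110 → 1, fb=1
15: 011010010010001101 → 0, fb=1
16: 110100100100011011 → 1, fb=1
17: 101001001000110111 → 1, fb=1
18: 010010010001101111 → 0, fb=1
19: 100100100011011111 → 1, fb=1
20: 001001000110111111 → 0, fb=0
21: 010010001101111110 → 0, fb=0
22: 100100011011111100 → 1, fb=0
23: 001000110111111000 → 0, fb=1
24: 010001101111110001 → 0, fb=0
25: 100011011111100010 → 1, fb=0
26: 000110111111000100 → 0, fb=1
27: 001101111110001001 → 0, fb=1
28: 011011111100010011 → 0, fb=1
29: 110111111000100111 → 1, fb=0
30: 101111110001001110 → 1, fb=0
31: 011111100010011100 → 0, fb=0
32: 111111000100111000 → 1, fb=1
33: 111110001001110001 → 1, fb=1
34: 111100010011100011 → 1, fb=0
35: 111000100111000110 → 1, fb=1
36: 110001001110001101 → 1, fb=1
37: 100010011100011011 → 1, fb=0
38: 000100111000110110 → 0, fb=1
39: 001001110001101101 → 0, fb=1
40: 010011100011011011 → 0, fb=0
41: 100111000110110110 → 1, fb=1
42: 001110001101101101 → 0, fb=0
43: 011100011011011010 → 0, fb=1
44: 111000110110110101 → 1, fb=0
45: 110001101101101010 → 1, fb=1
46: 100011011011010101 → 1, fb=0
47: 000110110110101010 → 0, fb=1
48: 001101101101010101 → 0, fb=0
49: 011011011010101010 → 0, fb=1
50: 110110110101010101 → 1, fb=0
51: 101101101010101010 → 1, fb=1
52: 011011010101010101 → 0, fb=1
53: 110110101010101011 → 1, fb=1
54: 101101010101010111 → 1, fb=0
55: 011010101010101110 → 0, fb=0
56: 110101010101011100 → 1, fb=0
57: 101010101010111000 → 1, fb=1
58: 010101010101110001 → 0, fb=1
59: 101010101011100011 → 1, fb=1
60: 010101010111000111 → 0, fb=1
61: 101010101110001111 → 1, fb=1
62: 010101011100011111 → 0, fb=1
63: 101010111000111111 → 1, fb=0
64: 010101110001111110 → 0, fb=1
65: 101011100011111101 → 1, fb=1
66: 010111000111111011 → 0, fb=0
67: 101110001111110110 → 1, fb=1
68: 011100011111101101 → 0, fb=1
69: 111000111111011011 → 1, fb=0
70: 110001111110110110 → 1, fb=0
71: 100011111101101100 → 1, fb=0
72: 000111111011011000 → 0, fb=1
73: 001111110110110001 → 0, fb=1
74: 011111101101100011 → 0, fb=0
75: 111111011011000110 → 1, fb=0
76: 111110110110001100 → 1, fb=0
77: 111101101100011000 → 1, fb=1
78: 111011011000110001 → 1, fb=0
79: 110110110001100010 → 1, fb=0
80: 101101100011000100 → 1, fb=1
81: 011011000110001001 → 0, fb=0
82: 110110001100010010 → 1, fb=1
83: 101100011000100101 → 1, fb=0
84: 011000110001001010 → 0, fb=1
85: 110001100010010101 → 1, fb=1
86: 100011000100101011 → 1, fb=1
87: 000110001001010111 → 0, fb=0

0111000001110010110100100100011011111100010011100011011011010101010101110001111110110110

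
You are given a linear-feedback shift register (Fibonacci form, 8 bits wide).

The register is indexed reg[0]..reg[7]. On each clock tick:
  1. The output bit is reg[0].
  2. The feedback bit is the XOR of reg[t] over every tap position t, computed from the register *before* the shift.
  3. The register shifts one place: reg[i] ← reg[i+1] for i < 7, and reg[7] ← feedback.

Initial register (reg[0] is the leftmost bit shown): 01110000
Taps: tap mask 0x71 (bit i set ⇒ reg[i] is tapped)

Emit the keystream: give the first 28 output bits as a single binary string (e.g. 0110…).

tick  register→output (feedback)
  0  01110000→0 (0)
  1  11100000→1 (1)
  2  11000001→1 (1)
  3  10000011→1 (0)
  4  00000110→0 (0)
  5  00001100→0 (0)
  6  00011000→0 (1)
  7  00110001→0 (0)
  8  01100010→0 (1)
  9  11000101→1 (0)
 10  10001010→1 (1)
 11  00010101→0 (1)
 12  00101011→0 (0)
 13  01010110→0 (0)
 14  10101100→1 (1)
 15  01011001→0 (1)
 16  10110011→1 (0)
 17  01100110→0 (0)
 18  11001100→1 (1)
 19  10011001→1 (0)
 20  00110010→0 (1)
 21  01100101→0 (1)
 22  11001011→1 (1)
 23  10010111→1 (1)
 24  00101111→0 (1)
 25  01011111→0 (1)
 26  10111111→1 (0)
 27  01111110→0 (1)

0111000001100010101100110010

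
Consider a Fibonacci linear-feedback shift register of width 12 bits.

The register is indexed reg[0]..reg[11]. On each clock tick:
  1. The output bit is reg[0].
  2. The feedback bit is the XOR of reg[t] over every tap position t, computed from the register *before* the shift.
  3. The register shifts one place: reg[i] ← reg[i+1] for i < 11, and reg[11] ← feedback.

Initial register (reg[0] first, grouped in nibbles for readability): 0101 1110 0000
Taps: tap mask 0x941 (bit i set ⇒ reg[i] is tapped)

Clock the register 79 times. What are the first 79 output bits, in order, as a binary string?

0101111000001001100101010001011110100110111101001010010100001011011100111000000

step | reg (before) | out | fb
   0 | 010111100000 | 0 | 1
   1 | 101111000001 | 1 | 0
   2 | 011110000010 | 0 | 0
   3 | 111100000100 | 1 | 1
   4 | 111000001001 | 1 | 1
   5 | 110000010011 | 1 | 0
   6 | 100000100110 | 1 | 0
   7 | 000001001100 | 0 | 1
   8 | 000010011001 | 0 | 0
   9 | 000100110010 | 0 | 1
  10 | 001001100101 | 0 | 0
  11 | 010011001010 | 0 | 1
  12 | 100110010101 | 1 | 0
  13 | 001100101010 | 0 | 0
  14 | 011001010100 | 0 | 0
  15 | 110010101000 | 1 | 1
  16 | 100101010001 | 1 | 0
  17 | 001010100010 | 0 | 1
  18 | 010101000101 | 0 | 1
  19 | 101010001011 | 1 | 1
  20 | 010100010111 | 0 | 1
  21 | 101000101111 | 1 | 0
  22 | 010001011110 | 0 | 1
  23 | 100010111101 | 1 | 0
  24 | 000101111010 | 0 | 0
  25 | 001011110100 | 0 | 1
  26 | 010111101001 | 0 | 1
  27 | 101111010011 | 1 | 0
  28 | 011110100110 | 0 | 1
  29 | 111101001101 | 1 | 1
  30 | 111010011011 | 1 | 1
  31 | 110100110111 | 1 | 1
  32 | 101001101111 | 1 | 0
  33 | 010011011110 | 0 | 1
  34 | 100110111101 | 1 | 0
  35 | 001101111010 | 0 | 0
  36 | 011011110100 | 0 | 1
  37 | 110111101001 | 1 | 0
  38 | 101111010010 | 1 | 1
  39 | 011110100101 | 0 | 0
  40 | 111101001010 | 1 | 0
  41 | 111010010100 | 1 | 1
  42 | 110100101001 | 1 | 0
  43 | 101001010010 | 1 | 1
  44 | 010010100101 | 0 | 0
  45 | 100101001010 | 1 | 0
  46 | 001010010100 | 0 | 0
  47 | 010100101000 | 0 | 0
  48 | 101001010000 | 1 | 1
  49 | 010010100001 | 0 | 0
  50 | 100101000010 | 1 | 1
  51 | 001010000101 | 0 | 1
  52 | 010100001011 | 0 | 0
  53 | 101000010110 | 1 | 1
  54 | 010000101101 | 0 | 1
  55 | 100001011011 | 1 | 1
  56 | 000010110111 | 0 | 0
  57 | 000101101110 | 0 | 0
  58 | 001011011100 | 0 | 1
  59 | 010110111001 | 0 | 1
  60 | 101101110011 | 1 | 1
  61 | 011011100111 | 0 | 0
  62 | 110111001110 | 1 | 0
  63 | 101110011100 | 1 | 0
  64 | 011100111000 | 0 | 0
  65 | 111001110000 | 1 | 0
  66 | 110011100000 | 1 | 0
  67 | 100111000000 | 1 | 1
  68 | 001110000001 | 0 | 1
  69 | 011100000011 | 0 | 1
  70 | 111000000111 | 1 | 0
  71 | 110000001110 | 1 | 0
  72 | 100000011100 | 1 | 0
  73 | 000000111000 | 0 | 0
  74 | 000001110000 | 0 | 1
  75 | 000011100001 | 0 | 0
  76 | 000111000010 | 0 | 0
  77 | 001110000100 | 0 | 0
  78 | 011100001000 | 0 | 1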